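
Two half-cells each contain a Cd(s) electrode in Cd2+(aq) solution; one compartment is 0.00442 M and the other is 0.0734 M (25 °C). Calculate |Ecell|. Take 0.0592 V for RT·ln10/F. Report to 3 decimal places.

0.036 V

For a concentration cell E°cell = 0, since both electrodes use the same couple.
The compartment with the higher Cd2+(aq) concentration (0.0734 M) acts as the cathode; ions are reduced there and produced at the dilute (0.00442 M) anode.
With n = 2, Ecell = −(0.0592/2)·log([dilute]/[conc]) = −(0.0592/2)·log(0.00442/0.0734) = +0.036 V.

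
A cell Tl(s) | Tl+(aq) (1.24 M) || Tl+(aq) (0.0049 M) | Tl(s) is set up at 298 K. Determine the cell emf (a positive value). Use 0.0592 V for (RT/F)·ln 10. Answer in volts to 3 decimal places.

0.142 V

For a concentration cell E°cell = 0, since both electrodes use the same couple.
The compartment with the higher Tl+(aq) concentration (1.24 M) acts as the cathode; ions are reduced there and produced at the dilute (0.0049 M) anode.
With n = 1, Ecell = −(0.0592/1)·log([dilute]/[conc]) = −(0.0592/1)·log(0.0049/1.24) = +0.142 V.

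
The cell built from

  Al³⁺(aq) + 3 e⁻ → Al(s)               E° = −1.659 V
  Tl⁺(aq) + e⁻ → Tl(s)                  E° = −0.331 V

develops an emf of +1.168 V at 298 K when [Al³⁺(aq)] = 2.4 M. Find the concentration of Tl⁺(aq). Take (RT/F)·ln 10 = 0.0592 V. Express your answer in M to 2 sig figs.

The Tl⁺/Tl couple has the larger reduction potential, so it is the cathode: E°cell = −0.331 − (−1.659) = +1.328 V and n = 3.
Rearranging E = E° − (0.0592/n)·log Q gives log Q = 3(+1.328 − (+1.168))/0.0592 = 8.108.
For 3 Tl⁺(aq) + Al(s) → 3 Tl(s) + Al³⁺(aq), the reaction quotient is Q = [Al³⁺(aq)] / [Tl⁺(aq)]^3.
Solving for the unknown gives log [Tl⁺(aq)] = −2.576, so [Tl⁺(aq)] ≈ 0.0027 M.

0.0027 M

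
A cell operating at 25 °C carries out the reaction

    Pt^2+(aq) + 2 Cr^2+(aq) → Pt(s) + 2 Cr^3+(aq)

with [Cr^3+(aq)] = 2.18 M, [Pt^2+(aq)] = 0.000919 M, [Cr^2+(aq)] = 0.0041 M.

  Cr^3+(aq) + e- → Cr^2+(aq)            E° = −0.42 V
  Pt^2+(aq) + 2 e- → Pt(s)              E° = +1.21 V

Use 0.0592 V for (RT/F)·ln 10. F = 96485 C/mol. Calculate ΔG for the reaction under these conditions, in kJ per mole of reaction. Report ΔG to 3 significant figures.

−266 kJ/mol

E°cell = +1.21 − (−0.42) = +1.63 V; the balanced reaction transfers n = 2 electrons.
Here Q = [Cr^3+(aq)]^2 / ([Pt^2+(aq)]·[Cr^2+(aq)]^2) = 3.08×10^8 (log Q = 8.488), giving E = +1.63 − (0.0592/2)·(8.488) = +1.3788 V.
Then ΔG = −nFE = −2 × 96485 × +1.3788 J/mol = −266 kJ/mol.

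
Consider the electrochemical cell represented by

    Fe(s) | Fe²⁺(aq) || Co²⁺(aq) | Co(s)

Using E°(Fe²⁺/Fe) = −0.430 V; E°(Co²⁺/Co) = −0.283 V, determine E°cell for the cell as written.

+0.147 V

By convention the left-hand electrode in cell notation is the anode (oxidation) and the right-hand electrode is the cathode (reduction).
E°cell = E°(right) − E°(left) = −0.283 − (−0.430) = +0.147 V.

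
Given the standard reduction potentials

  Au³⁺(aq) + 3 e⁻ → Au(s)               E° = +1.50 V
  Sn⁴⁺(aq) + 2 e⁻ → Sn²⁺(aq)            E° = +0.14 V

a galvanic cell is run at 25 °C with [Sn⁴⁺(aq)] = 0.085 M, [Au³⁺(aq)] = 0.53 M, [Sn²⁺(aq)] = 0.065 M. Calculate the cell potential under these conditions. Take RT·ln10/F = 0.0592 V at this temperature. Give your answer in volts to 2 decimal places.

The Au³⁺/Au couple has the more positive E°, so it is the cathode; Sn⁴⁺/Sn²⁺ is the anode.
E°cell = E°cat − E°an = +1.50 − (+0.14) = +1.36 V; n = 6.
Balancing gives 2 Au³⁺(aq) + 3 Sn²⁺(aq) → 2 Au(s) + 3 Sn⁴⁺(aq); hence Q = [Sn⁴⁺(aq)]^3 / ([Au³⁺(aq)]^2·[Sn²⁺(aq)]^3) = 7.96 (log Q = 0.901).
By the Nernst equation, E = +1.36 − (0.0592/6)·(0.901) = +1.35 V.

+1.35 V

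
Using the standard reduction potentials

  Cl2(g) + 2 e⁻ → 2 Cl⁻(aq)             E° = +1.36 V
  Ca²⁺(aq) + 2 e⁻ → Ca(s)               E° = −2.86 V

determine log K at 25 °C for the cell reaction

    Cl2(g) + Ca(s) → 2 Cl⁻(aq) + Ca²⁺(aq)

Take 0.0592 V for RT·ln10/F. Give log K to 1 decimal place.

The Cl₂/Cl⁻ couple is reduced (cathode); E°cell = +1.36 − (−2.86) = +4.22 V with n = 2.
At equilibrium E = 0, so log K = nE°cell / 0.0592 = (2)(+4.22) / 0.0592 = 142.6.

log K = 142.6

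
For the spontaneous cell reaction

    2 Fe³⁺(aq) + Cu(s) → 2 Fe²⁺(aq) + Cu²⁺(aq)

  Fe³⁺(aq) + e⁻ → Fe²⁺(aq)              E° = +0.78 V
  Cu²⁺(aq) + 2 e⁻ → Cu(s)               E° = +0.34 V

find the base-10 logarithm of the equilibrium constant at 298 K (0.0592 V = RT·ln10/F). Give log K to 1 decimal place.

The Fe³⁺/Fe²⁺ couple is reduced (cathode); E°cell = +0.78 − (+0.34) = +0.44 V with n = 2.
At equilibrium E = 0, so log K = nE°cell / 0.0592 = (2)(+0.44) / 0.0592 = 14.9.

log K = 14.9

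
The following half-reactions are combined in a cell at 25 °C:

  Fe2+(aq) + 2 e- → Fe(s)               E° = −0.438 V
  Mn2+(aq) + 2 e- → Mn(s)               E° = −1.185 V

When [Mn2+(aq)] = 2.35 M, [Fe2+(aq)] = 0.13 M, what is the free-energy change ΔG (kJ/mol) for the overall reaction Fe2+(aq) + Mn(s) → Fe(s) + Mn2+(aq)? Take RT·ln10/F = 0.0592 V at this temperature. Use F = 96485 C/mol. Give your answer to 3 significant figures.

−137 kJ/mol

With Fe²⁺/Fe reduced at the cathode, E°cell = −0.438 − (−1.185) = +0.747 V and n = 2.
Here Q = [Mn2+(aq)] / [Fe2+(aq)] = 18.1 (log Q = 1.257), giving E = +0.747 − (0.0592/2)·(1.257) = +0.7098 V.
Finally ΔG = −nFE = −(2)(96485 C/mol)(+0.7098 V) = −137 kJ/mol.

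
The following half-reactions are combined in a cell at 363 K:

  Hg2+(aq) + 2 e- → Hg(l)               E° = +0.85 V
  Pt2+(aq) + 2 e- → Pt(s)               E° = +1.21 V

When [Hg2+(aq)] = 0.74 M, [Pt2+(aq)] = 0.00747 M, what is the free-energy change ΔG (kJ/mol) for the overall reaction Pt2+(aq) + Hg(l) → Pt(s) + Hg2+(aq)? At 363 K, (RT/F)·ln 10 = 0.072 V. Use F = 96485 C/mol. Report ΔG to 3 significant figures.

−55.6 kJ/mol

E°cell = +1.21 − (+0.85) = +0.36 V; the balanced reaction transfers n = 2 electrons.
The reaction quotient is [Hg2+(aq)] / [Pt2+(aq)] = 99.1; by Nernst, E = +0.36 − (0.072/2)(1.996) = +0.2881 V.
Then ΔG = −nFE = −2 × 96485 × +0.2881 J/mol = −55.6 kJ/mol.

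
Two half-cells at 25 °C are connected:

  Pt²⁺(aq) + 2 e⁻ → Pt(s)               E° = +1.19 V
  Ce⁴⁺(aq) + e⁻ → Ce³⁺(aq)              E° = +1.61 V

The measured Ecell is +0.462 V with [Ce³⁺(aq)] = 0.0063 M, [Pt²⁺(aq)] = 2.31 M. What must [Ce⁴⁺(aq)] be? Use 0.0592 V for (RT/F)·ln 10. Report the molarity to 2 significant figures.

0.049 M

With Ce⁴⁺/Ce³⁺ at the cathode and Pt²⁺/Pt at the anode, E°cell = +1.61 − (+1.19) = +0.42 V (n = 2).
Rearranging E = E° − (0.0592/n)·log Q gives log Q = 2(+0.42 − (+0.462))/0.0592 = −1.419.
The balanced reaction is 2 Ce⁴⁺(aq) + Pt(s) → 2 Ce³⁺(aq) + Pt²⁺(aq), so Q = ([Ce³⁺(aq)]^2·[Pt²⁺(aq)]) / [Ce⁴⁺(aq)]^2.
Isolating [Ce⁴⁺(aq)] in Q = 10^{−1.419} yields log [Ce⁴⁺(aq)] = −1.309, i.e. 0.049 M.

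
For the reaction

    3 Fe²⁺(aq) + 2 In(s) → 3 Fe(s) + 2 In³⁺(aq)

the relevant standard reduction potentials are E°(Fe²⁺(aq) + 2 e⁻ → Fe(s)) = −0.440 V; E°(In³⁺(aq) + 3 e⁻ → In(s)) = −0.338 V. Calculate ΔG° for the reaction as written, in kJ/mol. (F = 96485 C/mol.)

+59.0 kJ/mol

In the reaction as written Fe²⁺(aq) is reduced, so the Fe²⁺/Fe couple is the cathode and In³⁺/In is the anode.
E°cell = −0.440 − (−0.338) = −0.102 V; balancing electrons gives n = 6.
ΔG° = −nFE°cell = −(6)(96485)(−0.102) J/mol = +59.0 kJ/mol.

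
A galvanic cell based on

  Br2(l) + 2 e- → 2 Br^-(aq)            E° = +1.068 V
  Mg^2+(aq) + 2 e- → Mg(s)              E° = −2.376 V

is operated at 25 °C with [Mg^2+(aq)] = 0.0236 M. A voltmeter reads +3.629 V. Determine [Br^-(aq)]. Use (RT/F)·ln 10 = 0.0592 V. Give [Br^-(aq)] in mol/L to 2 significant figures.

With Br₂/Br⁻ at the cathode and Mg²⁺/Mg at the anode, E°cell = +1.068 − (−2.376) = +3.444 V (n = 2).
Rearranging E = E° − (0.0592/n)·log Q gives log Q = 2(+3.444 − (+3.629))/0.0592 = −6.250.
Balancing electrons gives Br2(l) + Mg(s) → 2 Br^-(aq) + Mg^2+(aq); thus Q = [Br^-(aq)]^2·[Mg^2+(aq)].
Isolating [Br^-(aq)] in Q = 10^{−6.250} yields log [Br^-(aq)] = −2.311, i.e. 0.0049 M.

0.0049 M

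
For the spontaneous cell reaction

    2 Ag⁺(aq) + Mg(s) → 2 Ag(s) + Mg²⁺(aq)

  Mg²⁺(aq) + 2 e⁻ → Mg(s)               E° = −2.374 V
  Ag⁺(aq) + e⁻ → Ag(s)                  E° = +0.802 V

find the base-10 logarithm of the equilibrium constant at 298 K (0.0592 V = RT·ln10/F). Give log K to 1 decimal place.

The Ag⁺/Ag couple is reduced (cathode); E°cell = +0.802 − (−2.374) = +3.176 V with n = 2.
At equilibrium E = 0, so log K = nE°cell / 0.0592 = (2)(+3.176) / 0.0592 = 107.3.

log K = 107.3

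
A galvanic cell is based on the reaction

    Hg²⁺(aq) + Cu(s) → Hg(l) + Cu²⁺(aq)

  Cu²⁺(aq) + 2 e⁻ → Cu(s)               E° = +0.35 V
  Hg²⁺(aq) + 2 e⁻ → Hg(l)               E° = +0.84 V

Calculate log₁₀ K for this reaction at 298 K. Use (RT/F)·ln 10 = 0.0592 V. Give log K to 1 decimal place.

log K = 16.6

The Hg²⁺/Hg couple is reduced (cathode); E°cell = +0.84 − (+0.35) = +0.49 V with n = 2.
At equilibrium E = 0, so log K = nE°cell / 0.0592 = (2)(+0.49) / 0.0592 = 16.6.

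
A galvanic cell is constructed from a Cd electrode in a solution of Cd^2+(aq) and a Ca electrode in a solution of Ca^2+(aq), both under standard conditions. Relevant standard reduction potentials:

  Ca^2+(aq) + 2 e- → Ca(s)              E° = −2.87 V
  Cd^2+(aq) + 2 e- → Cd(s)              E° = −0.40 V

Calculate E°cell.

The Cd²⁺/Cd couple has the higher E°, so Cd ion is reduced (cathode) and Ca is oxidized (anode).
E°cell = E°(cathode) − E°(anode) = −0.40 − (−2.87) = +2.47 V.

+2.47 V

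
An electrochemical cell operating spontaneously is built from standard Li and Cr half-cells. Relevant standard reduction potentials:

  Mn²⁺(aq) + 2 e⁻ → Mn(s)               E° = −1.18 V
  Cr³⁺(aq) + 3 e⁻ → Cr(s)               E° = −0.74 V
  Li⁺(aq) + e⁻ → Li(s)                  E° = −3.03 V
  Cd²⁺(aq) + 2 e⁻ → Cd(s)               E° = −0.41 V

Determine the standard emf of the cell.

Of the two couples in this cell, the one with the more positive reduction potential is reduced at the cathode: here that is Cr³⁺/Cr (−0.74 V); Li⁺/Li (−3.03 V) is the anode.
E°cell = E°(cathode) − E°(anode) = −0.74 − (−3.03) = +2.29 V.

+2.29 V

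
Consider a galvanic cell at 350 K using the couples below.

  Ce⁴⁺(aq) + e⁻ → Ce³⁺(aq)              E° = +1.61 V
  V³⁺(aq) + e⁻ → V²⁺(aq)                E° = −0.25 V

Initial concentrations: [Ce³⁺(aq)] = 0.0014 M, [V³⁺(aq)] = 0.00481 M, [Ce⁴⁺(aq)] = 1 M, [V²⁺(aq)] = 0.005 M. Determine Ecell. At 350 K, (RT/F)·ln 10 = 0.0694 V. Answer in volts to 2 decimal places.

+2.06 V

Since E°(Ce⁴⁺/Ce³⁺) > E°(V³⁺/V²⁺), Ce⁴⁺/Ce³⁺ serves as the cathode.
The standard potential is +1.61 − (−0.25) = +1.86 V and the balanced reaction transfers n = 1 electron.
The balanced reaction is Ce⁴⁺(aq) + V²⁺(aq) → Ce³⁺(aq) + V³⁺(aq), so Q = ([Ce³⁺(aq)]·[V³⁺(aq)]) / ([Ce⁴⁺(aq)]·[V²⁺(aq)]) = 0.00135 and log Q = −2.871.
Applying E = E° − (RT ln10/nF)·log Q gives +1.86 − (0.0694/1)(−2.871) = +2.06 V.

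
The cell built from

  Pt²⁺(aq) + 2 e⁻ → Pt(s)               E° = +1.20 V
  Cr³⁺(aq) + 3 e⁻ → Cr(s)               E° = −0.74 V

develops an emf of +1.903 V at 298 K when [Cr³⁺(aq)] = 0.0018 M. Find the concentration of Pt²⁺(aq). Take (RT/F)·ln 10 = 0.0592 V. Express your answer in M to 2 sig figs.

0.00083 M

Pt²⁺/Pt is the cathode (higher E°); E°cell = +1.20 − (−0.74) = +1.94 V with n = 6.
From the Nernst equation, log Q = n(E° − E)/0.0592 = 6·(+1.94 − (+1.903))/0.0592 = 3.750.
For 3 Pt²⁺(aq) + 2 Cr(s) → 3 Pt(s) + 2 Cr³⁺(aq), the reaction quotient is Q = [Cr³⁺(aq)]^2 / [Pt²⁺(aq)]^3.
Isolating [Pt²⁺(aq)] in Q = 10^{3.750} yields log [Pt²⁺(aq)] = −3.080, i.e. 0.00083 M.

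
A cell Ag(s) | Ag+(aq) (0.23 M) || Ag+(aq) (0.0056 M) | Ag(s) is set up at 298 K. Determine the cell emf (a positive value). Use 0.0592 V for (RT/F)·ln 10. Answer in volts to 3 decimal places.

0.096 V

For a concentration cell E°cell = 0, since both electrodes use the same couple.
The compartment with the higher Ag+(aq) concentration (0.23 M) acts as the cathode; ions are reduced there and produced at the dilute (0.0056 M) anode.
With n = 1, Ecell = −(0.0592/1)·log([dilute]/[conc]) = −(0.0592/1)·log(0.0056/0.23) = +0.096 V.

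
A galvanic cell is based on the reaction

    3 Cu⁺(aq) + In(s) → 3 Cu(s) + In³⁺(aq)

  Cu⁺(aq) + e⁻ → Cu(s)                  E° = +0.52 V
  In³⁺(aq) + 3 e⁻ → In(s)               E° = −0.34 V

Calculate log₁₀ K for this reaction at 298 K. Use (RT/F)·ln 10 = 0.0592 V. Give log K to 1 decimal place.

The Cu⁺/Cu couple is reduced (cathode); E°cell = +0.52 − (−0.34) = +0.86 V with n = 3.
At equilibrium E = 0, so log K = nE°cell / 0.0592 = (3)(+0.86) / 0.0592 = 43.6.

log K = 43.6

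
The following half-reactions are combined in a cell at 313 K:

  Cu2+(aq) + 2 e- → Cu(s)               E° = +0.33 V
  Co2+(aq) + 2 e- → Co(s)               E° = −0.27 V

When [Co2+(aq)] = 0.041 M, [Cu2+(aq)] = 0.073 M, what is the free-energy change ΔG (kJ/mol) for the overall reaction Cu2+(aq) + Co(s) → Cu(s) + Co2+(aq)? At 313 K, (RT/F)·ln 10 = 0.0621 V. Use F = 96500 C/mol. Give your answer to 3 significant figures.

The standard cell potential is +0.33 − (−0.27) = +0.60 V, with n = 2 electrons in the balanced equation.
Here Q = [Co2+(aq)] / [Cu2+(aq)] = 0.562 (log Q = −0.251), giving E = +0.60 − (0.0621/2)·(−0.251) = +0.6078 V.
Finally ΔG = −nFE = −(2)(96500 C/mol)(+0.6078 V) = −117 kJ/mol.

−117 kJ/mol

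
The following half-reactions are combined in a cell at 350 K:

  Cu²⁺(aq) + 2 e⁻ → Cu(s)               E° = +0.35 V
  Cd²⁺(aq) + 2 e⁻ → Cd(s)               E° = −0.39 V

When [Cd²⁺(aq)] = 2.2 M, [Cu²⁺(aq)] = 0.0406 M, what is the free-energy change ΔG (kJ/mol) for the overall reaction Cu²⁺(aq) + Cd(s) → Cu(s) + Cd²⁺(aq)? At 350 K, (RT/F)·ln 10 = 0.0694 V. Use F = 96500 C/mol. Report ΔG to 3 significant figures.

The standard cell potential is +0.35 − (−0.39) = +0.74 V, with n = 2 electrons in the balanced equation.
Here Q = [Cd²⁺(aq)] / [Cu²⁺(aq)] = 54.2 (log Q = 1.734), giving E = +0.74 − (0.0694/2)·(1.734) = +0.6798 V.
Finally ΔG = −nFE = −(2)(96500 C/mol)(+0.6798 V) = −131 kJ/mol.

−131 kJ/mol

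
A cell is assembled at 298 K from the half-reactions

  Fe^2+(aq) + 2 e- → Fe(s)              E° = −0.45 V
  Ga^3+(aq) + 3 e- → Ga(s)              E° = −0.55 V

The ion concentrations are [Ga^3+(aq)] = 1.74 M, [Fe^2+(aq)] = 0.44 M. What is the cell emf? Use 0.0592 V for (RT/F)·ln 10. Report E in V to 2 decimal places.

The Fe²⁺/Fe couple has the more positive E°, so it is the cathode; Ga³⁺/Ga is the anode.
E°cell = −0.45 − (−0.55) = +0.10 V, with n = 6 electrons transferred.
The balanced reaction is 3 Fe^2+(aq) + 2 Ga(s) → 3 Fe(s) + 2 Ga^3+(aq), so Q = [Ga^3+(aq)]^2 / [Fe^2+(aq)]^3 = 35.5 and log Q = 1.551.
By the Nernst equation, E = +0.10 − (0.0592/6)·(1.551) = +0.08 V.

+0.08 V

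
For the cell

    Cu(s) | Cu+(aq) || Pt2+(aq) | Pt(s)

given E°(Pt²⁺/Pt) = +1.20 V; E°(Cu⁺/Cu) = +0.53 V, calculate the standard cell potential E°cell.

+0.67 V

By convention the left-hand electrode in cell notation is the anode (oxidation) and the right-hand electrode is the cathode (reduction).
E°cell = E°(right) − E°(left) = +1.20 − (+0.53) = +0.67 V.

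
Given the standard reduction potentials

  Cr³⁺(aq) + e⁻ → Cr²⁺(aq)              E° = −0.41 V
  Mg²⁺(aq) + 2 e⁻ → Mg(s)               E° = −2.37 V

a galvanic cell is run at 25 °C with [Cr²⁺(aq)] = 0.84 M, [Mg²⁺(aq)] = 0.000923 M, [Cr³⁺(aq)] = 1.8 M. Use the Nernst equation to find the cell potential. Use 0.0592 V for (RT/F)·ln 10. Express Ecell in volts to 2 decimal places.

+2.07 V

The Cr³⁺/Cr²⁺ couple has the more positive E°, so it is the cathode; Mg²⁺/Mg is the anode.
E°cell = −0.41 − (−2.37) = +1.96 V, with n = 2 electrons transferred.
Balancing gives 2 Cr³⁺(aq) + Mg(s) → 2 Cr²⁺(aq) + Mg²⁺(aq); hence Q = ([Cr²⁺(aq)]^2·[Mg²⁺(aq)]) / [Cr³⁺(aq)]^2 = 0.000201 (log Q = −3.697).
By the Nernst equation, E = +1.96 − (0.0592/2)·(−3.697) = +2.07 V.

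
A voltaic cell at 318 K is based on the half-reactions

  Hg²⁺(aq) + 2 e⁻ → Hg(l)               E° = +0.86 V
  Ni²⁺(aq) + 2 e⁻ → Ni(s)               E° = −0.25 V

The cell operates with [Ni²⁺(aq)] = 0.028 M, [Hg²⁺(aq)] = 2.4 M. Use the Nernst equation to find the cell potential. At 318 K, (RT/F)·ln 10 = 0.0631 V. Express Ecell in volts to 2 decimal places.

+1.17 V

Hg²⁺/Hg is reduced (cathode, E° = +0.86 V) and Ni²⁺/Ni is oxidized (anode).
E°cell = E°cat − E°an = +0.86 − (−0.25) = +1.11 V; n = 2.
The balanced reaction is Hg²⁺(aq) + Ni(s) → Hg(l) + Ni²⁺(aq), so Q = [Ni²⁺(aq)] / [Hg²⁺(aq)] = 0.0117 and log Q = −1.933.
E = E° − (0.0631/n)·log Q = +1.11 − (0.0631/2)(−1.933) = +1.17 V.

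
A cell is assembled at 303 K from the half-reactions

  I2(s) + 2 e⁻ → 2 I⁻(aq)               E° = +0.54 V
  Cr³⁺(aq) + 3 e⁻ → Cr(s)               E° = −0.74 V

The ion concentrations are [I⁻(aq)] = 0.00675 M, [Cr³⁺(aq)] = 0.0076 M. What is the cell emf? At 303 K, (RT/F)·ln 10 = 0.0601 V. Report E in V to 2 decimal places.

+1.45 V

Since E°(I₂/I⁻) > E°(Cr³⁺/Cr), I₂/I⁻ serves as the cathode.
E°cell = +0.54 − (−0.74) = +1.28 V, with n = 6 electrons transferred.
Balancing gives 3 I2(s) + 2 Cr(s) → 6 I⁻(aq) + 2 Cr³⁺(aq); hence Q = [I⁻(aq)]^6·[Cr³⁺(aq)]^2 = 5.46×10^−18 (log Q = −17.263).
By the Nernst equation, E = +1.28 − (0.0601/6)·(−17.263) = +1.45 V.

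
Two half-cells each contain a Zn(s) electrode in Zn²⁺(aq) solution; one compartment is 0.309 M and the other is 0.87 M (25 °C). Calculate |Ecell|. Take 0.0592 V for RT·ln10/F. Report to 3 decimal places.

0.013 V

For a concentration cell E°cell = 0, since both electrodes use the same couple.
The compartment with the higher Zn²⁺(aq) concentration (0.87 M) acts as the cathode; ions are reduced there and produced at the dilute (0.309 M) anode.
With n = 2, Ecell = −(0.0592/2)·log([dilute]/[conc]) = −(0.0592/2)·log(0.309/0.87) = +0.013 V.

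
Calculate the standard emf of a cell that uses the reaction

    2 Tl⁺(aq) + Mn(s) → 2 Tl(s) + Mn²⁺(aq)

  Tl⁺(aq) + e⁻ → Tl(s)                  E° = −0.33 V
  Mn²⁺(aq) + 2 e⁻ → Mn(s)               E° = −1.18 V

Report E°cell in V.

Tl⁺(aq) gains electrons, so the Tl⁺/Tl couple is the cathode; the Mn²⁺/Mn couple is the anode.
E°cell = E°(cathode) − E°(anode) = −0.33 − (−1.18) = +0.85 V.
The positive value indicates the reaction is spontaneous as written.

+0.85 V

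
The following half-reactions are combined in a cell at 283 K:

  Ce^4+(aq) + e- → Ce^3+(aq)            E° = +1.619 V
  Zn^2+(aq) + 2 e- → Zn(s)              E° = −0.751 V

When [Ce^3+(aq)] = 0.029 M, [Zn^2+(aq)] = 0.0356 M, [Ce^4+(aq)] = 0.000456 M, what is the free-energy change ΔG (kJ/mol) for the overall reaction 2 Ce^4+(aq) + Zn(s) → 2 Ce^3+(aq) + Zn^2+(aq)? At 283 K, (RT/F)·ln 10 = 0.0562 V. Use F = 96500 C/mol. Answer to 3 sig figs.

E°cell = +1.619 − (−0.751) = +2.370 V; the balanced reaction transfers n = 2 electrons.
The reaction quotient is ([Ce^3+(aq)]^2·[Zn^2+(aq)]) / [Ce^4+(aq)]^2 = 144; by Nernst, E = +2.370 − (0.0562/2)(2.158) = +2.3094 V.
ΔG = −nFE = −(2)(96500)(+2.3094) J/mol = −446 kJ/mol.

−446 kJ/mol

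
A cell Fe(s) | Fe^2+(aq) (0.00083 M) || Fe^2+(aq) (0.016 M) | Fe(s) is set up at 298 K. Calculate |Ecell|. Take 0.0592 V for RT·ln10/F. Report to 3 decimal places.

For a concentration cell E°cell = 0, since both electrodes use the same couple.
The compartment with the higher Fe^2+(aq) concentration (0.016 M) acts as the cathode; ions are reduced there and produced at the dilute (0.00083 M) anode.
With n = 2, Ecell = −(0.0592/2)·log([dilute]/[conc]) = −(0.0592/2)·log(0.00083/0.016) = +0.038 V.

0.038 V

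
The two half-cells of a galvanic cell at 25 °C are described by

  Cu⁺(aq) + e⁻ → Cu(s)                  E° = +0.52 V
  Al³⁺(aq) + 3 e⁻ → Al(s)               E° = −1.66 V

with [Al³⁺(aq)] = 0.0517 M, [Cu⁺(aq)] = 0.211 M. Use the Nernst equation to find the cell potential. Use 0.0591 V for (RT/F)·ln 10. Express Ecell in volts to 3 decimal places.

Cu⁺/Cu is reduced (cathode, E° = +0.52 V) and Al³⁺/Al is oxidized (anode).
E°cell = E°cat − E°an = +0.52 − (−1.66) = +2.18 V; n = 3.
For the overall reaction 3 Cu⁺(aq) + Al(s) → 3 Cu(s) + Al³⁺(aq), Q = [Al³⁺(aq)] / [Cu⁺(aq)]^3 = 5.5, giving log Q = 0.741.
E = E° − (0.0591/n)·log Q = +2.18 − (0.0591/3)(0.741) = +2.165 V.

+2.165 V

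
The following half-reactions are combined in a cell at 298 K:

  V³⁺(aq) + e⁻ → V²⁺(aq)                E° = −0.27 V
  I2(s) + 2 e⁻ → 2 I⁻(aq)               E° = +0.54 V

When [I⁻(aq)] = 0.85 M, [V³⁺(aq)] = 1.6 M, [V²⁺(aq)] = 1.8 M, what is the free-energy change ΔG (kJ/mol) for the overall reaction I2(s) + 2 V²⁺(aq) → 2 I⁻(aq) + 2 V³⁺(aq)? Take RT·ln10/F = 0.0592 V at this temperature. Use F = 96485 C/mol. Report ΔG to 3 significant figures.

−158 kJ/mol

E°cell = +0.54 − (−0.27) = +0.81 V; the balanced reaction transfers n = 2 electrons.
The reaction quotient is ([I⁻(aq)]^2·[V³⁺(aq)]^2) / [V²⁺(aq)]^2 = 0.571; by Nernst, E = +0.81 − (0.0592/2)(−0.243) = +0.8172 V.
ΔG = −nFE = −(2)(96485)(+0.8172) J/mol = −158 kJ/mol.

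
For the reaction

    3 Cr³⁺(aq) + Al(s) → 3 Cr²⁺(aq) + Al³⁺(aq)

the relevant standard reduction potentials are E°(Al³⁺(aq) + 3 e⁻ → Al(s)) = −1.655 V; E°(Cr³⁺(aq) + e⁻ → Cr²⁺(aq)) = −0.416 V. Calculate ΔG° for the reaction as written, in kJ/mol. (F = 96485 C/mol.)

−359 kJ/mol

In the reaction as written Cr³⁺(aq) is reduced, so the Cr³⁺/Cr²⁺ couple is the cathode and Al³⁺/Al is the anode.
E°cell = −0.416 − (−1.655) = +1.239 V; balancing electrons gives n = 3.
ΔG° = −nFE°cell = −(3)(96485)(+1.239) J/mol = −359 kJ/mol.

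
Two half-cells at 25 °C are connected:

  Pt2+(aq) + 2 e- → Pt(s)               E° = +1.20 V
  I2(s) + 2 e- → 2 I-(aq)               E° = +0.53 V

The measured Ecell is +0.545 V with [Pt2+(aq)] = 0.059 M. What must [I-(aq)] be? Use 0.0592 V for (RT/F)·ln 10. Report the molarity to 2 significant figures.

With Pt²⁺/Pt at the cathode and I₂/I⁻ at the anode, E°cell = +1.20 − (+0.53) = +0.67 V (n = 2).
From the Nernst equation, log Q = n(E° − E)/0.0592 = 2·(+0.67 − (+0.545))/0.0592 = 4.223.
For Pt2+(aq) + 2 I-(aq) → Pt(s) + I2(s), the reaction quotient is Q = 1 / ([Pt2+(aq)]·[I-(aq)]^2).
Substituting the known concentrations and solving, log [I-(aq)] = −1.497 and [I-(aq)] = 0.032 M.

0.032 M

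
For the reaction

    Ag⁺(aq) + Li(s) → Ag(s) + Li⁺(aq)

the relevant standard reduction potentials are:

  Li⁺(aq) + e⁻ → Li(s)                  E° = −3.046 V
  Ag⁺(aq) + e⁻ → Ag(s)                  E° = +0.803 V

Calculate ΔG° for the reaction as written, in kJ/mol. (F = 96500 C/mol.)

−371 kJ/mol

In the reaction as written Ag⁺(aq) is reduced, so the Ag⁺/Ag couple is the cathode and Li⁺/Li is the anode.
E°cell = +0.803 − (−3.046) = +3.849 V; balancing electrons gives n = 1.
ΔG° = −nFE°cell = −(1)(96500)(+3.849) J/mol = −371 kJ/mol.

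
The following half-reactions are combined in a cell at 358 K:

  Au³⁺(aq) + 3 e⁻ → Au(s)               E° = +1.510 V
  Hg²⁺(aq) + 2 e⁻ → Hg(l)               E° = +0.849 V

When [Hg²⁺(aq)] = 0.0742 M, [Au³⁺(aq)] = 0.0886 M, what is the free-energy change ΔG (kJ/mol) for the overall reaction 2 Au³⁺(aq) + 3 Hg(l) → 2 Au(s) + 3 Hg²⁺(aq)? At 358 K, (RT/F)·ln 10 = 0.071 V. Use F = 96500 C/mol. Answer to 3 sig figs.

−392 kJ/mol

With Au³⁺/Au reduced at the cathode, E°cell = +1.510 − (+0.849) = +0.661 V and n = 6.
The reaction quotient is [Hg²⁺(aq)]^3 / [Au³⁺(aq)]^2 = 0.052; by Nernst, E = +0.661 − (0.071/6)(−1.284) = +0.6762 V.
Then ΔG = −nFE = −6 × 96500 × +0.6762 J/mol = −392 kJ/mol.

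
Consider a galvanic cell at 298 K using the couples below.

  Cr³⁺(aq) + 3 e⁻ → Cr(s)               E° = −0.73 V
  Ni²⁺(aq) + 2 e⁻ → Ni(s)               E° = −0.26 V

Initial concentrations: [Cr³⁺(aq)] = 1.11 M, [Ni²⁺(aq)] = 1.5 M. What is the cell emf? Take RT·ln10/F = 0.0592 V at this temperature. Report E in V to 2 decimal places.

Since E°(Ni²⁺/Ni) > E°(Cr³⁺/Cr), Ni²⁺/Ni serves as the cathode.
The standard potential is −0.26 − (−0.73) = +0.47 V and the balanced reaction transfers n = 6 electrons.
For the overall reaction 3 Ni²⁺(aq) + 2 Cr(s) → 3 Ni(s) + 2 Cr³⁺(aq), Q = [Cr³⁺(aq)]^2 / [Ni²⁺(aq)]^3 = 0.365, giving log Q = −0.438.
Applying E = E° − (RT ln10/nF)·log Q gives +0.47 − (0.0592/6)(−0.438) = +0.47 V.

+0.47 V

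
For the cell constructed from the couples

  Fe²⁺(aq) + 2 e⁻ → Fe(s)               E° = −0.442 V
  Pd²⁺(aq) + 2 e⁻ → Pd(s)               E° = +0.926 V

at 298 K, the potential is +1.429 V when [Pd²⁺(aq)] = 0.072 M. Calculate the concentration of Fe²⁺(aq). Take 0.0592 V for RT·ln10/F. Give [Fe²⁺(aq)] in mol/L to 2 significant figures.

0.00063 M

Pd²⁺/Pd is the cathode (higher E°); E°cell = +0.926 − (−0.442) = +1.368 V with n = 2.
Rearranging E = E° − (0.0592/n)·log Q gives log Q = 2(+1.368 − (+1.429))/0.0592 = −2.061.
The balanced reaction is Pd²⁺(aq) + Fe(s) → Pd(s) + Fe²⁺(aq), so Q = [Fe²⁺(aq)] / [Pd²⁺(aq)].
Isolating [Fe²⁺(aq)] in Q = 10^{−2.061} yields log [Fe²⁺(aq)] = −3.204, i.e. 0.00063 M.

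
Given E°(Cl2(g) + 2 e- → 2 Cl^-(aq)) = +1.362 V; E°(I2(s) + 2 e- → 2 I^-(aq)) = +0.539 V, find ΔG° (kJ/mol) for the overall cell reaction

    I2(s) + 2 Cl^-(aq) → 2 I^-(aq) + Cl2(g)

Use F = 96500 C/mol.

In the reaction as written I2(s) is reduced, so the I₂/I⁻ couple is the cathode and Cl₂/Cl⁻ is the anode.
E°cell = +0.539 − (+1.362) = −0.823 V; balancing electrons gives n = 2.
ΔG° = −nFE°cell = −(2)(96500)(−0.823) J/mol = +159 kJ/mol.

+159 kJ/mol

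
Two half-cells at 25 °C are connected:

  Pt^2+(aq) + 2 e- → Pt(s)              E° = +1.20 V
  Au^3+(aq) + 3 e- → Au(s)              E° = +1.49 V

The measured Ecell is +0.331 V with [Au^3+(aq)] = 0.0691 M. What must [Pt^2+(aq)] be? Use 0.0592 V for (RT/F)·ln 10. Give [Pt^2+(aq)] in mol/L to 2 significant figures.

0.0069 M

The Au³⁺/Au couple has the larger reduction potential, so it is the cathode: E°cell = +1.49 − (+1.20) = +0.29 V and n = 6.
Since E = E° − (0.0592/n)·log Q, log Q = n(E° − E)/0.0592 = −4.155.
The balanced reaction is 2 Au^3+(aq) + 3 Pt(s) → 2 Au(s) + 3 Pt^2+(aq), so Q = [Pt^2+(aq)]^3 / [Au^3+(aq)]^2.
Isolating [Pt^2+(aq)] in Q = 10^{−4.155} yields log [Pt^2+(aq)] = −2.159, i.e. 0.0069 M.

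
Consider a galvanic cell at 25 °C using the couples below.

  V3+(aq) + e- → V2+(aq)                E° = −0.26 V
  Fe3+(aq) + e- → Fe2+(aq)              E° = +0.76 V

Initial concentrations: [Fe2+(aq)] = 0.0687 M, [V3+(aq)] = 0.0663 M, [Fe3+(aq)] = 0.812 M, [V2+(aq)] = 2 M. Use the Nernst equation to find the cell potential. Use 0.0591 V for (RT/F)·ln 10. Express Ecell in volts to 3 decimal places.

Since E°(Fe³⁺/Fe²⁺) > E°(V³⁺/V²⁺), Fe³⁺/Fe²⁺ serves as the cathode.
E°cell = E°cat − E°an = +0.76 − (−0.26) = +1.02 V; n = 1.
Balancing gives Fe3+(aq) + V2+(aq) → Fe2+(aq) + V3+(aq); hence Q = ([Fe2+(aq)]·[V3+(aq)]) / ([Fe3+(aq)]·[V2+(aq)]) = 0.0028 (log Q = −2.552).
By the Nernst equation, E = +1.02 − (0.0591/1)·(−2.552) = +1.171 V.

+1.171 V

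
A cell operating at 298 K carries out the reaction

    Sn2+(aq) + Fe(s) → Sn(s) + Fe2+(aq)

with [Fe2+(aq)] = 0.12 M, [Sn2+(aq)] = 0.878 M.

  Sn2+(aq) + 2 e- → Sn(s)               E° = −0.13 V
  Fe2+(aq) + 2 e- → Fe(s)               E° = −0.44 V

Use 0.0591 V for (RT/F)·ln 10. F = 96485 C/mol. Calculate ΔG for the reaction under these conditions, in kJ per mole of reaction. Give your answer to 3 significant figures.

E°cell = −0.13 − (−0.44) = +0.31 V; the balanced reaction transfers n = 2 electrons.
The reaction quotient is [Fe2+(aq)] / [Sn2+(aq)] = 0.137; by Nernst, E = +0.31 − (0.0591/2)(−0.864) = +0.3355 V.
Then ΔG = −nFE = −2 × 96485 × +0.3355 J/mol = −64.7 kJ/mol.

−64.7 kJ/mol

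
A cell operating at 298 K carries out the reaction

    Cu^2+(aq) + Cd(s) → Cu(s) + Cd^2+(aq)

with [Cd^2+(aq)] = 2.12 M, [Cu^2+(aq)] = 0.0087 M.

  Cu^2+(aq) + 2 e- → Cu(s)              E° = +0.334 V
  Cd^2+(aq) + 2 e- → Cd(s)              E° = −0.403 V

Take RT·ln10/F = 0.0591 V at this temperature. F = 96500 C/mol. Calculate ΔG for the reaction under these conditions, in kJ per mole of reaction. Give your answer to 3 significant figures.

E°cell = +0.334 − (−0.403) = +0.737 V; the balanced reaction transfers n = 2 electrons.
Q = [Cd^2+(aq)] / [Cu^2+(aq)] = 244, so log Q = 2.387 and E = +0.737 − (0.0591/2)(2.387) = +0.6665 V.
ΔG = −nFE = −(2)(96500)(+0.6665) J/mol = −129 kJ/mol.

−129 kJ/mol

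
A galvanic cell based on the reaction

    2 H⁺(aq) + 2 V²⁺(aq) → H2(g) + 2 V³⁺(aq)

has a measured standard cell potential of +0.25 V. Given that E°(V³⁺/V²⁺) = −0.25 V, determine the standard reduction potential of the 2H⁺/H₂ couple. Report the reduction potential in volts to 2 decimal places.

+0.00 V

In the reaction as written the 2H⁺/H₂ couple is reduced (cathode) and V³⁺/V²⁺ is oxidized (anode), so E°cell = E°(2H⁺/H₂) − E°(V³⁺/V²⁺).
E°(2H⁺/H₂) = E°cell + E°(anode) = +0.25 + (−0.25) = +0.00 V.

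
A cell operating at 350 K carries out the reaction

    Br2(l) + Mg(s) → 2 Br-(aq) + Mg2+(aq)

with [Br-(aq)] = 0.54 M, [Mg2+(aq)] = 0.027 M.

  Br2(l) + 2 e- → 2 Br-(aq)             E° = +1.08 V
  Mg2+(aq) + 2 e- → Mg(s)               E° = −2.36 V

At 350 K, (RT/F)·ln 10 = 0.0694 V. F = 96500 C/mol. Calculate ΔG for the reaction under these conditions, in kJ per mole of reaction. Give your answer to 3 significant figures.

The standard cell potential is +1.08 − (−2.36) = +3.44 V, with n = 2 electrons in the balanced equation.
The reaction quotient is [Br-(aq)]^2·[Mg2+(aq)] = 0.00787; by Nernst, E = +3.44 − (0.0694/2)(−2.104) = +3.5130 V.
Finally ΔG = −nFE = −(2)(96500 C/mol)(+3.5130 V) = −678 kJ/mol.

−678 kJ/mol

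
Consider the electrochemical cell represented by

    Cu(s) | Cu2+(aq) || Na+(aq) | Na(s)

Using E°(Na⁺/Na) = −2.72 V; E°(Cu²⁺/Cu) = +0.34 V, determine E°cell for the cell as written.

By convention the left-hand electrode in cell notation is the anode (oxidation) and the right-hand electrode is the cathode (reduction).
E°cell = E°(right) − E°(left) = −2.72 − (+0.34) = −3.06 V.
The negative sign shows that, as written, the cell would require an external voltage to drive the reaction.

−3.06 V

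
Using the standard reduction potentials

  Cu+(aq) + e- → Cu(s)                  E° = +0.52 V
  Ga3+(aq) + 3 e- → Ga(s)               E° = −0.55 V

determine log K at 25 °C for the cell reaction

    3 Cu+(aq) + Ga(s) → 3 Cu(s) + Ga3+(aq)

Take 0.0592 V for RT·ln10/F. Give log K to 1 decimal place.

The Cu⁺/Cu couple is reduced (cathode); E°cell = +0.52 − (−0.55) = +1.07 V with n = 3.
At equilibrium E = 0, so log K = nE°cell / 0.0592 = (3)(+1.07) / 0.0592 = 54.2.

log K = 54.2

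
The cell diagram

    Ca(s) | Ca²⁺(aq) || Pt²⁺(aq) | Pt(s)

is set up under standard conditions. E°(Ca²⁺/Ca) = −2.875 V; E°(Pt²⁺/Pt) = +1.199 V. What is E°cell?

By convention the left-hand electrode in cell notation is the anode (oxidation) and the right-hand electrode is the cathode (reduction).
E°cell = E°(right) − E°(left) = +1.199 − (−2.875) = +4.074 V.

+4.074 V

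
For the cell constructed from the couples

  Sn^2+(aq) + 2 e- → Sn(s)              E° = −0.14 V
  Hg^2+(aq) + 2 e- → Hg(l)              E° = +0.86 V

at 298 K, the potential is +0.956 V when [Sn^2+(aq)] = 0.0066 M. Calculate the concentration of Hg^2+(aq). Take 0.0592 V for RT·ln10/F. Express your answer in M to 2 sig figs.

0.00022 M

The Hg²⁺/Hg couple has the larger reduction potential, so it is the cathode: E°cell = +0.86 − (−0.14) = +1.00 V and n = 2.
Since E = E° − (0.0592/n)·log Q, log Q = n(E° − E)/0.0592 = 1.486.
The balanced reaction is Hg^2+(aq) + Sn(s) → Hg(l) + Sn^2+(aq), so Q = [Sn^2+(aq)] / [Hg^2+(aq)].
Solving for the unknown gives log [Hg^2+(aq)] = −3.666, so [Hg^2+(aq)] ≈ 0.00022 M.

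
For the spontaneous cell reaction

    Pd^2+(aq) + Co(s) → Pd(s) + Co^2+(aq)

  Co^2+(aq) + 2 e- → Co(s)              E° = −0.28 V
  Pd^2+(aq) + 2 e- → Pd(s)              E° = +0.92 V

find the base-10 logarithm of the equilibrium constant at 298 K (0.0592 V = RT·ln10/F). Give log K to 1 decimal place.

log K = 40.5

The Pd²⁺/Pd couple is reduced (cathode); E°cell = +0.92 − (−0.28) = +1.20 V with n = 2.
At equilibrium E = 0, so log K = nE°cell / 0.0592 = (2)(+1.20) / 0.0592 = 40.5.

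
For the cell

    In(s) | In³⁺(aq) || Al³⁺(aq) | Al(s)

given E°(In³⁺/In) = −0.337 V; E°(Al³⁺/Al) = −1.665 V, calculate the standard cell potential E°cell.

By convention the left-hand electrode in cell notation is the anode (oxidation) and the right-hand electrode is the cathode (reduction).
E°cell = E°(right) − E°(left) = −1.665 − (−0.337) = −1.328 V.
The negative sign shows that, as written, the cell would require an external voltage to drive the reaction.

−1.328 V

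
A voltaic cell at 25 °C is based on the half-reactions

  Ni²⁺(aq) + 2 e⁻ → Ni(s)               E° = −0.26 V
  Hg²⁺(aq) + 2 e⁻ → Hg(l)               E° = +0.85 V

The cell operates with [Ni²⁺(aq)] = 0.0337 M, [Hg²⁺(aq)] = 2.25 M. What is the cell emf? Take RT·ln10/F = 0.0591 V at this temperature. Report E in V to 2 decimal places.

+1.16 V

Hg²⁺/Hg is reduced (cathode, E° = +0.85 V) and Ni²⁺/Ni is oxidized (anode).
E°cell = E°cat − E°an = +0.85 − (−0.26) = +1.11 V; n = 2.
Balancing gives Hg²⁺(aq) + Ni(s) → Hg(l) + Ni²⁺(aq); hence Q = [Ni²⁺(aq)] / [Hg²⁺(aq)] = 0.015 (log Q = −1.825).
Applying E = E° − (RT ln10/nF)·log Q gives +1.11 − (0.0591/2)(−1.825) = +1.16 V.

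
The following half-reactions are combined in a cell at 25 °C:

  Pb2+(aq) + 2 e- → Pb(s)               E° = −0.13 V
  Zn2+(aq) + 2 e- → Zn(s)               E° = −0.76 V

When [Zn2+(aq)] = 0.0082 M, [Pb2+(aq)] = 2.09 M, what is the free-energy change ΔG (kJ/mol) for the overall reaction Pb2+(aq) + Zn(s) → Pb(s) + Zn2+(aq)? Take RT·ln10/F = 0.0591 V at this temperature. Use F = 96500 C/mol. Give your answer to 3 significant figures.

−135 kJ/mol

With Pb²⁺/Pb reduced at the cathode, E°cell = −0.13 − (−0.76) = +0.63 V and n = 2.
Here Q = [Zn2+(aq)] / [Pb2+(aq)] = 0.00392 (log Q = −2.406), giving E = +0.63 − (0.0591/2)·(−2.406) = +0.7011 V.
ΔG = −nFE = −(2)(96500)(+0.7011) J/mol = −135 kJ/mol.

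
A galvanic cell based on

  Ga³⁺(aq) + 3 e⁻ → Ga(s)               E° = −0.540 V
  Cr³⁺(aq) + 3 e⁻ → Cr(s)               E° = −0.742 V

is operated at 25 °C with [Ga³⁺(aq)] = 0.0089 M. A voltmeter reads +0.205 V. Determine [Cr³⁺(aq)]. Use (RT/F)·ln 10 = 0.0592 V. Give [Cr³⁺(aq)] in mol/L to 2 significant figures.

Ga³⁺/Ga is the cathode (higher E°); E°cell = −0.540 − (−0.742) = +0.202 V with n = 3.
Since E = E° − (0.0592/n)·log Q, log Q = n(E° − E)/0.0592 = −0.152.
Balancing electrons gives Ga³⁺(aq) + Cr(s) → Ga(s) + Cr³⁺(aq); thus Q = [Cr³⁺(aq)] / [Ga³⁺(aq)].
Substituting the known concentrations and solving, log [Cr³⁺(aq)] = −2.203 and [Cr³⁺(aq)] = 0.0063 M.

0.0063 M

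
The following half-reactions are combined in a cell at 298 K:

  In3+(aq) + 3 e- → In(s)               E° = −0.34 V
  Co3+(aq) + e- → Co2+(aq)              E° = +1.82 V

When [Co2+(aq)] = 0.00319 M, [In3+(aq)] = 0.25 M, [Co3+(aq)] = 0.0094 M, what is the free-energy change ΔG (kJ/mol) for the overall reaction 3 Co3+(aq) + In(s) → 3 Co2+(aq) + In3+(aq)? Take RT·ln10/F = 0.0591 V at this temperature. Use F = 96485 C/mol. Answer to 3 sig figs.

With Co³⁺/Co²⁺ reduced at the cathode, E°cell = +1.82 − (−0.34) = +2.16 V and n = 3.
The reaction quotient is ([Co2+(aq)]^3·[In3+(aq)]) / [Co3+(aq)]^3 = 0.00977; by Nernst, E = +2.16 − (0.0591/3)(−2.010) = +2.1996 V.
Finally ΔG = −nFE = −(3)(96485 C/mol)(+2.1996 V) = −637 kJ/mol.

−637 kJ/mol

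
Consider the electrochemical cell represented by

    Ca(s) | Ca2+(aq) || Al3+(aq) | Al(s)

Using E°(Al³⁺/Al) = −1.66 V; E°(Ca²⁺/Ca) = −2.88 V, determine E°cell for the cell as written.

+1.22 V

By convention the left-hand electrode in cell notation is the anode (oxidation) and the right-hand electrode is the cathode (reduction).
E°cell = E°(right) − E°(left) = −1.66 − (−2.88) = +1.22 V.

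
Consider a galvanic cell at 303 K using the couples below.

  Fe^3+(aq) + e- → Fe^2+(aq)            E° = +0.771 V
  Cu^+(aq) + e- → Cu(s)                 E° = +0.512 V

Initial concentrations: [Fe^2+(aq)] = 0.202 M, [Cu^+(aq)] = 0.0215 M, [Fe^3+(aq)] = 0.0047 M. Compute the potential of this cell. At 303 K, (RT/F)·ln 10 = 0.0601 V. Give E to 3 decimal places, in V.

+0.261 V

Fe³⁺/Fe²⁺ is reduced (cathode, E° = +0.771 V) and Cu⁺/Cu is oxidized (anode).
The standard potential is +0.771 − (+0.512) = +0.259 V and the balanced reaction transfers n = 1 electron.
Balancing gives Fe^3+(aq) + Cu(s) → Fe^2+(aq) + Cu^+(aq); hence Q = ([Fe^2+(aq)]·[Cu^+(aq)]) / [Fe^3+(aq)] = 0.924 (log Q = −0.034).
By the Nernst equation, E = +0.259 − (0.0601/1)·(−0.034) = +0.261 V.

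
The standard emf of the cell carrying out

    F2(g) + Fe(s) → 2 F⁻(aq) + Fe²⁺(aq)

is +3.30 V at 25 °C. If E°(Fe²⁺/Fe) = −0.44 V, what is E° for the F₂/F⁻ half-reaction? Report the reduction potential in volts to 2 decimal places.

In the reaction as written the F₂/F⁻ couple is reduced (cathode) and Fe²⁺/Fe is oxidized (anode), so E°cell = E°(F₂/F⁻) − E°(Fe²⁺/Fe).
E°(F₂/F⁻) = E°cell + E°(anode) = +3.30 + (−0.44) = +2.86 V.

+2.86 V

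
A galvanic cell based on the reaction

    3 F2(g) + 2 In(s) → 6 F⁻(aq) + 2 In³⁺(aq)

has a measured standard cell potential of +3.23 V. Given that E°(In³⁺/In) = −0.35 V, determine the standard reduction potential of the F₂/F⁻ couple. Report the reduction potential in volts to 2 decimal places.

+2.88 V

In the reaction as written the F₂/F⁻ couple is reduced (cathode) and In³⁺/In is oxidized (anode), so E°cell = E°(F₂/F⁻) − E°(In³⁺/In).
E°(F₂/F⁻) = E°cell + E°(anode) = +3.23 + (−0.35) = +2.88 V.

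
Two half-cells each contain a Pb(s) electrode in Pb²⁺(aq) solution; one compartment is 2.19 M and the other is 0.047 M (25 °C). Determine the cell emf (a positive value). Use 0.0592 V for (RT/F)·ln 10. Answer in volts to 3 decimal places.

For a concentration cell E°cell = 0, since both electrodes use the same couple.
The compartment with the higher Pb²⁺(aq) concentration (2.19 M) acts as the cathode; ions are reduced there and produced at the dilute (0.047 M) anode.
With n = 2, Ecell = −(0.0592/2)·log([dilute]/[conc]) = −(0.0592/2)·log(0.047/2.19) = +0.049 V.

0.049 V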